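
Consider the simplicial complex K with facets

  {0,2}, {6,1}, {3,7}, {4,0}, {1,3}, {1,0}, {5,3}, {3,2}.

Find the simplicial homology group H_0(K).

H_0 ≅ Z.

Take the total order 0 < 1 < 2 < 3 < 4 < 5 < 6 < 7 on the vertex set. Then K (dimension 1) consists of the simplices:

  0-simplices (8): [0], [1], [2], [3], [4], [5], [6], [7]
  1-simplices (8): [0,1], [0,2], [0,4], [1,3], [1,6], [2,3], [3,5], [3,7]

giving chain groups C_0 ≅ Z^8, C_1 ≅ Z^8.

The boundary map ∂_1: C_1 → C_0 is given by ∂[p,q] = [q] − [p]. For instance
  ∂[1,3] = [3] − [1].
This gives a 8×8 integer matrix of rank 7; reducing to Smith normal form yields diagonal entries (1,1,1,1,1,1,1).

Now H_k = ker ∂_k / im ∂_{k+1}, so:

  H_0: rank C_0 − rank ∂_1 = 8 − 7 = 1, and the invariant factors of ∂_1 are all 1, so H_0 = Z.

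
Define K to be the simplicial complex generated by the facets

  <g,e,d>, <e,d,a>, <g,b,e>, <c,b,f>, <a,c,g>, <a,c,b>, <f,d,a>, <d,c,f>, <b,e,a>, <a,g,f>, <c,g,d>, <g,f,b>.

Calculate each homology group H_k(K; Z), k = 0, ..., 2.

Take the total order a < b < c < d < e < f < g on the vertex set. Then K (dimension 2) consists of the simplices:

  0-simplices (7): a, b, c, d, e, f, g
  1-simplices (18): ab, ac, ad, ae, af, ag, bc, be, bf, bg, cd, cf, cg, de, df, dg, eg, fg
  2-simplices (12): abc, abe, acg, ade, adf, afg, bcf, beg, bfg, cdf, cdg, deg

so the chain groups are C_0 ≅ Z^7, C_1 ≅ Z^18, C_2 ≅ Z^12.

Boundary ∂_1: C_1 → C_0 is given by ∂[p,q] = [q] − [p].
This gives a 7×18 integer matrix of rank 6; reducing to Smith normal form yields diagonal entries (1,1,1,1,1,1).

Boundary ∂_2: C_2 → C_1 maps a triangle to the signed sum of its edges. For instance
  ∂bfg = fg − bg + bf,
  ∂bcf = cf − bf + bc.
This gives a 18×12 integer matrix of rank 12; reducing to Smith normal form yields diagonal entries (1,1,1,1,1,1,1,1,1,1,1,2).

Reading off H_k = ker ∂_k / im ∂_{k+1}:

  H_0: rank C_0 − rank ∂_1 = 7 − 6 = 1, and the invariant factors of ∂_1 are all 1, so H_0 ≅ Z.
  H_1: rank ker ∂_1 − rank ∂_2 = (18 − 6) − 12 = 0, and ∂_2 has invariant factor 2 > 1, so H_1 ≅ Z_2.
  H_2: rank ker ∂_2 − rank ∂_3 = (12 − 12) − 0 = 0, and there is no ∂_3, so H_2 ≅ 0.

As a check, the Euler characteristic is 7 − 18 + 12 = 1, which agrees with 1 − 0 + 0 = 1.

H_0 = Z,  H_1 = Z_2,  H_2 = 0.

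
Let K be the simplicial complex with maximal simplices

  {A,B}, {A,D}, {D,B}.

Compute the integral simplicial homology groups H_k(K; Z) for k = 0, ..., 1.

H_0 ≅ Z,  H_1 ≅ Z.

K has 3 vertices, 3 edges.
rank ∂_0 = 0, rank ∂_1 = 2 ⇒ b_0 = 3 − 0 − 2 = 1; all invariant factors of ∂_1 are 1 so no torsion. So H_0 = Z.
rank ∂_1 = 2, rank ∂_2 = 0 ⇒ b_1 = 3 − 2 − 0 = 1. So H_1 = Z.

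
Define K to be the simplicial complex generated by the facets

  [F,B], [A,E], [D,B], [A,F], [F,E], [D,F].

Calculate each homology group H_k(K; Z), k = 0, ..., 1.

H_0 = Z,  H_1 = Z^2.

K has 5 vertices, 6 edges.
rank ∂_0 = 0, rank ∂_1 = 4 ⇒ b_0 = 5 − 0 − 4 = 1; all invariant factors of ∂_1 are 1 so no torsion. So H_0 = Z.
rank ∂_1 = 4, rank ∂_2 = 0 ⇒ b_1 = 6 − 4 − 0 = 2. So H_1 = Z^2.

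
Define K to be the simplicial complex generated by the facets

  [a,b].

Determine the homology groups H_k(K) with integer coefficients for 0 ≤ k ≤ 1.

Fix the vertex order a < b and write every simplex with vertices in increasing order. Then dim K = 1 and the simplices of K are:

  0-simplices (2): a, b
  1-simplices (1): ab

Hence C_0 ≅ Z^2, C_1 ≅ Z^1.

The boundary map ∂_1: C_1 → C_0 sends each edge [p,q] (with p < q) to q − p. For instance
  ∂ab = b − a.
This gives a 2×1 integer matrix of rank 1; reducing to Smith normal form yields diagonal entries (1).

Reading off H_k = ker ∂_k / im ∂_{k+1}:

  H_0: rank C_0 − rank ∂_1 = 2 − 1 = 1, and the invariant factors of ∂_1 are all 1, so H_0 ≅ Z.
  H_1: rank ker ∂_1 − rank ∂_2 = (1 − 1) − 0 = 0, and there is no ∂_2, so H_1 ≅ 0.

H_0 = Z,  H_1 = 0.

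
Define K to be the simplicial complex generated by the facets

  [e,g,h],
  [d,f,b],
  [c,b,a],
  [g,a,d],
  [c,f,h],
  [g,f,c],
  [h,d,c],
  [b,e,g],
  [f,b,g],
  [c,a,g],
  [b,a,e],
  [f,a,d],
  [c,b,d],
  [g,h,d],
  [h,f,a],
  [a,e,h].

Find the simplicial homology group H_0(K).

H_0 = Z.

Order the vertices as a < b < c < d < e < f < g < h. Listing each simplex with vertices in this order, K has dimension 2 with simplices:

  0-simplices (8): a, b, c, d, e, f, g, h
  1-simplices (24): ab, ac, ad, ae, af, ag, ah, bc, bd, be, bf, bg, cd, cf, cg, ch, df, dg, dh, eg, eh, fg, fh, gh
  2-simplices (16): abc, abe, acg, adf, adg, aeh, afh, bcd, bdf, beg, bfg, cdh, cfg, cfh, dgh, egh

giving chain groups C_0 ≅ Z^8, C_1 ≅ Z^24, C_2 ≅ Z^16.

∂_1: C_1 → C_0 is given by ∂[p,q] = [q] − [p]. For instance
  ∂cf = f − c.
This gives a 8×24 integer matrix of rank 7; reducing to Smith normal form yields diagonal entries (1,1,1,1,1,1,1).

Boundary ∂_2: C_2 → C_1 acts by ∂[p,q,r] = [q,r] − [p,r] + [p,q]. For instance
  ∂dgh = gh − dh + dg,
  ∂aeh = eh − ah + ae.
As a 24×16 matrix over Z this has rank 15, with invariant factors (1,1,1,1,1,1,1,1,1,1,1,1,1,1,1).

Computing H_k = (kernel of ∂_k) / (image of ∂_{k+1}):

  H_0: rank C_0 − rank ∂_1 = 8 − 7 = 1, and the invariant factors of ∂_1 are all 1, so H_0 = Z.

(K is a triangulation of the torus T^2.)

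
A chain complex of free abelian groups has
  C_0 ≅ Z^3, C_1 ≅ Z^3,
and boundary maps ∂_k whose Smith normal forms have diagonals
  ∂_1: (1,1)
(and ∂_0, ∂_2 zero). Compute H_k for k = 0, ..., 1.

H_0: b_0 = 3 − 0 − 2 = 1; torsion from ∂_1 factors > 1: none. So H_0 ≅ Z.
H_1: b_1 = 3 − 2 − 0 = 1; torsion from ∂_2 factors > 1: none. So H_1 ≅ Z.

H_0 ≅ Z,  H_1 ≅ Z.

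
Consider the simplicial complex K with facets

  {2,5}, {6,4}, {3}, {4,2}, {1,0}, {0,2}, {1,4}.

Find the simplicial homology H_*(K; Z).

H_0 ≅ Z^2,  H_1 ≅ Z.

We work with the vertex ordering 0 < 1 < 2 < 3 < 4 < 5 < 6. The simplices of K, each written with vertices in increasing order, are:

  0-simplices (7): [0], [1], [2], [3], [4], [5], [6]
  1-simplices (6): [0,1], [0,2], [1,4], [2,4], [2,5], [4,6]

so the chain groups are C_0 ≅ Z^7, C_1 ≅ Z^6.

The boundary map ∂_1: C_1 → C_0 is given by ∂[p,q] = [q] − [p].
The 7×6 boundary matrix has rank 5 and Smith normal form diag(1,1,1,1,1).

Reading off H_k = ker ∂_k / im ∂_{k+1}:

  H_0: rank C_0 − rank ∂_1 = 7 − 5 = 2, and the invariant factors of ∂_1 are all 1, so H_0 ≅ Z^2.
  H_1: rank ker ∂_1 − rank ∂_2 = (6 − 5) − 0 = 1, and there is no ∂_2, so H_1 ≅ Z.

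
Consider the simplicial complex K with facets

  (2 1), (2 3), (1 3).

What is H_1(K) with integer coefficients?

H_1 ≅ Z.

Take the total order 1 < 2 < 3 on the vertex set. Then K (dimension 1) consists of the simplices:

  0-simplices (3): [1], [2], [3]
  1-simplices (3): [1,2], [1,3], [2,3]

so the chain groups are C_0 ≅ Z^3, C_1 ≅ Z^3.

∂_1: C_1 → C_0 is given by ∂[p,q] = [q] − [p]. For instance
  ∂[1,2] = [2] − [1].
As a 3×3 matrix over Z this has rank 2, with invariant factors (1,1).

Now H_k = ker ∂_k / im ∂_{k+1}, so:

  H_1: rank ker ∂_1 − rank ∂_2 = (3 − 2) − 0 = 1, and there is no ∂_2, so H_1 = Z.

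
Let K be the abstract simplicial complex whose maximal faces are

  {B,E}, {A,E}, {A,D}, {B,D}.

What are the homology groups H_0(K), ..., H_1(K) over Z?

We work with the vertex ordering A < B < D < E. The simplices of K, each written with vertices in increasing order, are:

  0-simplices (4): A, B, D, E
  1-simplices (4): AD, AE, BD, BE

Hence C_0 ≅ Z^4, C_1 ≅ Z^4.

Boundary ∂_1: C_1 → C_0 sends each edge [p,q] (with p < q) to q − p. For instance
  ∂AE = E − A.
The resulting 4×4 matrix has rank 3, and its Smith normal form has invariant factors (1,1,1).

Computing H_k = (kernel of ∂_k) / (image of ∂_{k+1}):

  H_0: rank C_0 − rank ∂_1 = 4 − 3 = 1, and the invariant factors of ∂_1 are all 1, so H_0 = Z.
  H_1: rank ker ∂_1 − rank ∂_2 = (4 − 3) − 0 = 1, and there is no ∂_2, so H_1 = Z.

H_0 ≅ Z,  H_1 ≅ Z.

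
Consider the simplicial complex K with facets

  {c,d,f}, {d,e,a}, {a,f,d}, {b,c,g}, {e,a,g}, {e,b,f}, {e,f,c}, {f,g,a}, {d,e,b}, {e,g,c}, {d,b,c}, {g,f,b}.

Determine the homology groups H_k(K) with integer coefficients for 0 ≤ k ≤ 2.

We work with the vertex ordering a < b < c < d < e < f < g. The simplices of K, each written with vertices in increasing order, are:

  0-simplices (7): a, b, c, d, e, f, g
  1-simplices (18): ad, ae, af, ag, bc, bd, be, bf, bg, cd, ce, cf, cg, de, df, ef, eg, fg
  2-simplices (12): ade, adf, aeg, afg, bcd, bcg, bde, bef, bfg, cdf, cef, ceg

Hence C_0 ≅ Z^7, C_1 ≅ Z^18, C_2 ≅ Z^12.

The boundary map ∂_1: C_1 → C_0 maps an edge to its endpoints' difference, ∂[p,q] = q − p. For instance
  ∂df = f − d.
The resulting 7×18 matrix has rank 6, and its Smith normal form has invariant factors (1,1,1,1,1,1).

∂_2: C_2 → C_1 maps a triangle to the signed sum of its edges. For instance
  ∂bde = de − be + bd,
  ∂adf = df − af + ad.
The resulting 18×12 matrix has rank 12, and its Smith normal form has invariant factors (1,1,1,1,1,1,1,1,1,1,1,2).

Computing H_k = (kernel of ∂_k) / (image of ∂_{k+1}):

  H_0: rank C_0 − rank ∂_1 = 7 − 6 = 1, and the invariant factors of ∂_1 are all 1, so H_0 = Z.
  H_1: rank ker ∂_1 − rank ∂_2 = (18 − 6) − 12 = 0, and ∂_2 has invariant factor 2 > 1, so H_1 = Z/2Z.
  H_2: rank ker ∂_2 − rank ∂_3 = (12 − 12) − 0 = 0, and there is no ∂_3, so H_2 = 0.

(K is a triangulation of the real projective plane RP^2.)

H_0 = Z,  H_1 = Z/2Z,  H_2 = 0.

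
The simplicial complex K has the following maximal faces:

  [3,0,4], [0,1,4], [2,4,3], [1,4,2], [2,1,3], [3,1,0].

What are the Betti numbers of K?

b_0 = 1, b_1 = 0, b_2 = 1.

Take the total order 0 < 1 < 2 < 3 < 4 on the vertex set. Then K (dimension 2) consists of the simplices:

  0-simplices (5): [0], [1], [2], [3], [4]
  1-simplices (9): [0,1], [0,3], [0,4], [1,2], [1,3], [1,4], [2,3], [2,4], [3,4]
  2-simplices (6): [0,1,3], [0,1,4], [0,3,4], [1,2,3], [1,2,4], [2,3,4]

so the chain groups are C_0 ≅ Z^5, C_1 ≅ Z^9, C_2 ≅ Z^6.

Boundary ∂_1: C_1 → C_0 maps an edge to its endpoints' difference, ∂[p,q] = q − p. For instance
  ∂[2,4] = [4] − [2].
The 5×9 boundary matrix has rank 4 and Smith normal form diag(1,1,1,1).

Boundary ∂_2: C_2 → C_1 maps a triangle to the signed sum of its edges. For instance
  ∂[2,3,4] = [3,4] − [2,4] + [2,3],
  ∂[1,2,4] = [2,4] − [1,4] + [1,2].
This gives a 9×6 integer matrix of rank 5; reducing to Smith normal form yields diagonal entries (1,1,1,1,1).

From H_k ≅ ker(∂_k) / im(∂_{k+1}) we obtain:

  H_0: rank C_0 − rank ∂_1 = 5 − 4 = 1, and the invariant factors of ∂_1 are all 1, so H_0 ≅ Z.
  H_1: rank ker ∂_1 − rank ∂_2 = (9 − 4) − 5 = 0, and the invariant factors of ∂_2 are all 1, so H_1 ≅ 0.
  H_2: rank ker ∂_2 − rank ∂_3 = (6 − 5) − 0 = 1, and there is no ∂_3, so H_2 ≅ Z.

(K is a triangulation of the 2-sphere S^2.)

Hence the Betti numbers are b_0 = 1, b_1 = 0, b_2 = 1.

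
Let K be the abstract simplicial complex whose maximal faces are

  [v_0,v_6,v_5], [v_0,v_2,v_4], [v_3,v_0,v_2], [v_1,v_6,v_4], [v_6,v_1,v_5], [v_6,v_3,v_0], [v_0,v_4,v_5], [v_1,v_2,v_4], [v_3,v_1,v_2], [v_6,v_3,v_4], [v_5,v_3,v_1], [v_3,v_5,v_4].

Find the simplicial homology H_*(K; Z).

Order the vertices as v_0 < v_1 < v_2 < v_3 < v_4 < v_5 < v_6. Listing each simplex with vertices in this order, K has dimension 2 with simplices:

  0-simplices (7): [v_0], [v_1], [v_2], [v_3], [v_4], [v_5], [v_6]
  1-simplices (18): (18 of them)
  2-simplices (12): (12 of them)

so the chain groups are C_0 ≅ Z^7, C_1 ≅ Z^18, C_2 ≅ Z^12.

∂_1: C_1 → C_0 sends each edge [p,q] (with p < q) to q − p.
The resulting 7×18 matrix has rank 6, and its Smith normal form has invariant factors (1,1,1,1,1,1).

Boundary ∂_2: C_2 → C_1 maps a triangle to the signed sum of its edges. For instance
  ∂[v_1,v_4,v_6] = [v_4,v_6] − [v_1,v_6] + [v_1,v_4],
  ∂[v_1,v_2,v_3] = [v_2,v_3] − [v_1,v_3] + [v_1,v_2].
As a 18×12 matrix over Z this has rank 12, with invariant factors (1,1,1,1,1,1,1,1,1,1,1,2).

Computing H_k = (kernel of ∂_k) / (image of ∂_{k+1}):

  H_0: rank C_0 − rank ∂_1 = 7 − 6 = 1, and the invariant factors of ∂_1 are all 1, so H_0 ≅ Z.
  H_1: rank ker ∂_1 − rank ∂_2 = (18 − 6) − 12 = 0, and ∂_2 has invariant factor 2 > 1, so H_1 ≅ Z/2.
  H_2: rank ker ∂_2 − rank ∂_3 = (12 − 12) − 0 = 0, and there is no ∂_3, so H_2 ≅ 0.

H_0 = Z,  H_1 = Z/2,  H_2 = 0.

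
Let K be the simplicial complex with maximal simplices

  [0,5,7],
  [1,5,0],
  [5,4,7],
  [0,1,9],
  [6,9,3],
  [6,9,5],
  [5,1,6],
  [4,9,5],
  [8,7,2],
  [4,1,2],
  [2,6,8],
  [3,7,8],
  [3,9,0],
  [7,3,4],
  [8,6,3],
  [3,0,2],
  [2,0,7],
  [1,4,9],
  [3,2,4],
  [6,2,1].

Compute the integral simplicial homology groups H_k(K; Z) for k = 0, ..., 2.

H_0 = Z,  H_1 = Z ⊕ Z/2,  H_2 = 0.

Take the total order 0 < 1 < 2 < 3 < 4 < 5 < 6 < 7 < 8 < 9 on the vertex set. Then K (dimension 2) consists of the simplices:

  0-simplices (10): [0], [1], [2], [3], [4], [5], [6], [7], [8], [9]
  1-simplices (30): (30 of them)
  2-simplices (20): (20 of them)

Hence C_0 ≅ Z^10, C_1 ≅ Z^30, C_2 ≅ Z^20.

∂_1: C_1 → C_0 maps an edge to its endpoints' difference, ∂[p,q] = q − p. For instance
  ∂[2,8] = [8] − [2].
This gives a 10×30 integer matrix of rank 9; reducing to Smith normal form yields diagonal entries (1,1,1,1,1,1,1,1,1).

Boundary ∂_2: C_2 → C_1 acts by ∂[p,q,r] = [q,r] − [p,r] + [p,q]. For instance
  ∂[4,5,9] = [5,9] − [4,9] + [4,5],
  ∂[5,6,9] = [6,9] − [5,9] + [5,6].
This gives a 30×20 integer matrix of rank 20; reducing to Smith normal form yields diagonal entries (1,1,1,1,1,1,1,1,1,1,1,1,1,1,1,1,1,1,1,2).

Computing H_k = (kernel of ∂_k) / (image of ∂_{k+1}):

  H_0: rank C_0 − rank ∂_1 = 10 − 9 = 1, and the invariant factors of ∂_1 are all 1, so H_0 = Z.
  H_1: rank ker ∂_1 − rank ∂_2 = (30 − 9) − 20 = 1, and ∂_2 has invariant factor 2 > 1, so H_1 = Z ⊕ Z/2.
  H_2: rank ker ∂_2 − rank ∂_3 = (20 − 20) − 0 = 0, and there is no ∂_3, so H_2 = 0.

(K is a triangulation of the Klein bottle.)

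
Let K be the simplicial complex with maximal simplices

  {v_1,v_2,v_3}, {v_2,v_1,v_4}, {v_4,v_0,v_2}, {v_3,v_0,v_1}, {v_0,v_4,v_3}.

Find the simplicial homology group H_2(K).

H_2 ≅ 0.

Fix the vertex order v_0 < v_1 < v_2 < v_3 < v_4 and write every simplex with vertices in increasing order. Then dim K = 2 and the simplices of K are:

  0-simplices (5): [v_0], [v_1], [v_2], [v_3], [v_4]
  1-simplices (10): [v_0,v_1], [v_0,v_2], [v_0,v_3], [v_0,v_4], [v_1,v_2], [v_1,v_3], [v_1,v_4], [v_2,v_3], [v_2,v_4], [v_3,v_4]
  2-simplices (5): [v_0,v_1,v_3], [v_0,v_2,v_4], [v_0,v_3,v_4], [v_1,v_2,v_3], [v_1,v_2,v_4]

Hence C_0 ≅ Z^5, C_1 ≅ Z^10, C_2 ≅ Z^5.

∂_1: C_1 → C_0 maps an edge to its endpoints' difference, ∂[p,q] = q − p. For instance
  ∂[v_0,v_3] = [v_3] − [v_0].
The 5×10 boundary matrix has rank 4 and Smith normal form diag(1,1,1,1).

∂_2: C_2 → C_1 maps a triangle to the signed sum of its edges. For instance
  ∂[v_1,v_2,v_3] = [v_2,v_3] − [v_1,v_3] + [v_1,v_2],
  ∂[v_0,v_2,v_4] = [v_2,v_4] − [v_0,v_4] + [v_0,v_2].
The 10×5 boundary matrix has rank 5 and Smith normal form diag(1,1,1,1,1).

From H_k ≅ ker(∂_k) / im(∂_{k+1}) we obtain:

  H_2: rank ker ∂_2 − rank ∂_3 = (5 − 5) − 0 = 0, and there is no ∂_3, so H_2 ≅ 0.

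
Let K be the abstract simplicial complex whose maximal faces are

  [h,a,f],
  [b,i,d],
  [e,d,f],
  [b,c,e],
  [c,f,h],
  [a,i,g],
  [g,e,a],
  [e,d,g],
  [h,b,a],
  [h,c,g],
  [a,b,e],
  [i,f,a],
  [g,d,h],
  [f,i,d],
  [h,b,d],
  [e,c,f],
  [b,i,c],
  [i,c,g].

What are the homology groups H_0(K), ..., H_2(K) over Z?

Take the total order a < b < c < d < e < f < g < h < i on the vertex set. Then K (dimension 2) consists of the simplices:

  0-simplices (9): a, b, c, d, e, f, g, h, i
  1-simplices (27): ab, ae, af, ag, ah, ai, bc, bd, be, bh, bi, ce, cf, cg, ch, ci, de, df, dg, dh, di, ef, eg, fh, fi, gh, gi
  2-simplices (18): abe, abh, aeg, afh, afi, agi, bce, bci, bdh, bdi, cef, cfh, cgh, cgi, def, deg, dfi, dgh

giving chain groups C_0 ≅ Z^9, C_1 ≅ Z^27, C_2 ≅ Z^18.

The boundary map ∂_1: C_1 → C_0 is given by ∂[p,q] = [q] − [p]. For instance
  ∂ab = b − a.
The resulting 9×27 matrix has rank 8, and its Smith normal form has invariant factors (1,1,1,1,1,1,1,1).

The boundary map ∂_2: C_2 → C_1 maps a triangle to the signed sum of its edges. For instance
  ∂afi = fi − ai + af,
  ∂bdi = di − bi + bd.
The resulting 27×18 matrix has rank 17, and its Smith normal form has invariant factors (1,1,1,1,1,1,1,1,1,1,1,1,1,1,1,1,1).

Computing H_k = (kernel of ∂_k) / (image of ∂_{k+1}):

  H_0: rank C_0 − rank ∂_1 = 9 − 8 = 1, and the invariant factors of ∂_1 are all 1, so H_0 = Z.
  H_1: rank ker ∂_1 − rank ∂_2 = (27 − 8) − 17 = 2, and the invariant factors of ∂_2 are all 1, so H_1 = Z^2.
  H_2: rank ker ∂_2 − rank ∂_3 = (18 − 17) − 0 = 1, and there is no ∂_3, so H_2 = Z.

As a check, the Euler characteristic is 9 − 27 + 18 = 0, which agrees with 1 − 2 + 1 = 0.
(K is a triangulation of the torus T^2.)

H_0 ≅ Z,  H_1 ≅ Z^2,  H_2 ≅ Z.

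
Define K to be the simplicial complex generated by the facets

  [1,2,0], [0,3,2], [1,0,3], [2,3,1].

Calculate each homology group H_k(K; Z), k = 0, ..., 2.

H_0 ≅ Z,  H_1 = 0,  H_2 ≅ Z.

Fix the vertex order 0 < 1 < 2 < 3 and write every simplex with vertices in increasing order. Then dim K = 2 and the simplices of K are:

  0-simplices (4): [0], [1], [2], [3]
  1-simplices (6): [0,1], [0,2], [0,3], [1,2], [1,3], [2,3]
  2-simplices (4): [0,1,2], [0,1,3], [0,2,3], [1,2,3]

Hence C_0 ≅ Z^4, C_1 ≅ Z^6, C_2 ≅ Z^4.

∂_1: C_1 → C_0 maps an edge to its endpoints' difference, ∂[p,q] = q − p.
As a 4×6 matrix over Z this has rank 3, with invariant factors (1,1,1).

∂_2: C_2 → C_1 maps a triangle to the signed sum of its edges. For instance
  ∂[0,1,3] = [1,3] − [0,3] + [0,1],
  ∂[0,1,2] = [1,2] − [0,2] + [0,1].
As a 6×4 matrix over Z this has rank 3, with invariant factors (1,1,1).

Now H_k = ker ∂_k / im ∂_{k+1}, so:

  H_0: rank C_0 − rank ∂_1 = 4 − 3 = 1, and the invariant factors of ∂_1 are all 1, so H_0 ≅ Z.
  H_1: rank ker ∂_1 − rank ∂_2 = (6 − 3) − 3 = 0, and the invariant factors of ∂_2 are all 1, so H_1 ≅ 0.
  H_2: rank ker ∂_2 − rank ∂_3 = (4 − 3) − 0 = 1, and there is no ∂_3, so H_2 ≅ Z.

As a check, the Euler characteristic is 4 − 6 + 4 = 2, which agrees with 1 − 0 + 1 = 2.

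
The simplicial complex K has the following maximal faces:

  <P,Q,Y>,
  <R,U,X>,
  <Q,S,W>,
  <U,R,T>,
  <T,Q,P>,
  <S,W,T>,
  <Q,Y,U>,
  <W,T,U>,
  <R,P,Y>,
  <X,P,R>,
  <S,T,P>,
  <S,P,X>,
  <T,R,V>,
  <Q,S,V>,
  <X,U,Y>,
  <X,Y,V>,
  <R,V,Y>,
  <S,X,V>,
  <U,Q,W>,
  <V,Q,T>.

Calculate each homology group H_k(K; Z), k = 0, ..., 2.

H_0 = Z,  H_1 = Z ⊕ Z/2,  H_2 = 0.

Order the vertices as P < Q < R < S < T < U < V < W < X < Y. Listing each simplex with vertices in this order, K has dimension 2 with simplices:

  0-simplices (10): P, Q, R, S, T, U, V, W, X, Y
  1-simplices (30): PQ, PR, PS, PT, PX, PY, QS, QT, QU, QV, QW, QY, RT, RU, RV, RX, RY, ST, SV, SW, SX, TU, TV, TW, UW, UX, UY, VX, VY, XY
  2-simplices (20): PQT, PQY, PRX, PRY, PST, PSX, QSV, QSW, QTV, QUW, QUY, RTU, RTV, RUX, RVY, STW, SVX, TUW, UXY, VXY

giving chain groups C_0 ≅ Z^10, C_1 ≅ Z^30, C_2 ≅ Z^20.

The boundary map ∂_1: C_1 → C_0 maps an edge to its endpoints' difference, ∂[p,q] = q − p.
As a 10×30 matrix over Z this has rank 9, with invariant factors (1,1,1,1,1,1,1,1,1).

The boundary map ∂_2: C_2 → C_1 sends each 2-simplex [p,q,r] to [q,r] − [p,r] + [p,q]. For instance
  ∂PRX = RX − PX + PR,
  ∂RVY = VY − RY + RV.
The 30×20 boundary matrix has rank 20 and Smith normal form diag(1,1,1,1,1,1,1,1,1,1,1,1,1,1,1,1,1,1,1,2).

Computing H_k = (kernel of ∂_k) / (image of ∂_{k+1}):

  H_0: rank C_0 − rank ∂_1 = 10 − 9 = 1, and the invariant factors of ∂_1 are all 1, so H_0 ≅ Z.
  H_1: rank ker ∂_1 − rank ∂_2 = (30 − 9) − 20 = 1, and ∂_2 has invariant factor 2 > 1, so H_1 ≅ Z ⊕ Z/2.
  H_2: rank ker ∂_2 − rank ∂_3 = (20 − 20) − 0 = 0, and there is no ∂_3, so H_2 ≅ 0.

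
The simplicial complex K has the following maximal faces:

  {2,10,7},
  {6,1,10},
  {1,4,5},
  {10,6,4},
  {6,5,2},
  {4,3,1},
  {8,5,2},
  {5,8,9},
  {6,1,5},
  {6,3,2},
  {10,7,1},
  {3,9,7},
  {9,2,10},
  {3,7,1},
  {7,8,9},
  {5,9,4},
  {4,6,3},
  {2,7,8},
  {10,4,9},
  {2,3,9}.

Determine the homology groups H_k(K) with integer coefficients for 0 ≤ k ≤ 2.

H_0 = Z,  H_1 = Z × Z/2,  H_2 = 0.

Take the total order 1 < 2 < 3 < 4 < 5 < 6 < 7 < 8 < 9 < 10 on the vertex set. Then K (dimension 2) consists of the simplices:

  0-simplices (10): [1], [2], [3], [4], [5], [6], [7], [8], [9], [10]
  1-simplices (30): (30 of them)
  2-simplices (20): (20 of them)

Hence C_0 ≅ Z^10, C_1 ≅ Z^30, C_2 ≅ Z^20.

The boundary map ∂_1: C_1 → C_0 sends each edge [p,q] (with p < q) to q − p. For instance
  ∂[5,6] = [6] − [5].
As a 10×30 matrix over Z this has rank 9, with invariant factors (1,1,1,1,1,1,1,1,1).

∂_2: C_2 → C_1 maps a triangle to the signed sum of its edges. For instance
  ∂[1,7,10] = [7,10] − [1,10] + [1,7],
  ∂[5,8,9] = [8,9] − [5,9] + [5,8].
As a 30×20 matrix over Z this has rank 20, with invariant factors (1,1,1,1,1,1,1,1,1,1,1,1,1,1,1,1,1,1,1,2).

Computing H_k = (kernel of ∂_k) / (image of ∂_{k+1}):

  H_0: rank C_0 − rank ∂_1 = 10 − 9 = 1, and the invariant factors of ∂_1 are all 1, so H_0 ≅ Z.
  H_1: rank ker ∂_1 − rank ∂_2 = (30 − 9) − 20 = 1, and ∂_2 has invariant factor 2 > 1, so H_1 ≅ Z × Z/2.
  H_2: rank ker ∂_2 − rank ∂_3 = (20 − 20) − 0 = 0, and there is no ∂_3, so H_2 ≅ 0.

As a check, the Euler characteristic is 10 − 30 + 20 = 0, which agrees with 1 − 1 + 0 = 0.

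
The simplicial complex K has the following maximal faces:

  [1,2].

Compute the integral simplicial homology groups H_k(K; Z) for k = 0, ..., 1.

H_0 ≅ Z,  H_1 = 0.

We work with the vertex ordering 1 < 2. The simplices of K, each written with vertices in increasing order, are:

  0-simplices (2): [1], [2]
  1-simplices (1): [1,2]

so the chain groups are C_0 ≅ Z^2, C_1 ≅ Z^1.

∂_1: C_1 → C_0 maps an edge to its endpoints' difference, ∂[p,q] = q − p. For instance
  ∂[1,2] = [2] − [1].
As a 2×1 matrix over Z this has rank 1, with invariant factors (1).

Now H_k = ker ∂_k / im ∂_{k+1}, so:

  H_0: rank C_0 − rank ∂_1 = 2 − 1 = 1, and the invariant factors of ∂_1 are all 1, so H_0 ≅ Z.
  H_1: rank ker ∂_1 − rank ∂_2 = (1 − 1) − 0 = 0, and there is no ∂_2, so H_1 ≅ 0.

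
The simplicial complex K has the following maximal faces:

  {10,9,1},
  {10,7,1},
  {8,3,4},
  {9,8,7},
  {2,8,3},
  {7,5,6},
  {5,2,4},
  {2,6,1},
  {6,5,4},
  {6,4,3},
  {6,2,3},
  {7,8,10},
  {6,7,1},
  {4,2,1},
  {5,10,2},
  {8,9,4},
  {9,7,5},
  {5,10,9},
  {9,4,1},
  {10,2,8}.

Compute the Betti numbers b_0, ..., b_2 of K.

Order the vertices as 1 < 2 < 3 < 4 < 5 < 6 < 7 < 8 < 9 < 10. Listing each simplex with vertices in this order, K has dimension 2 with simplices:

  0-simplices (10): [1], [2], [3], [4], [5], [6], [7], [8], [9], [10]
  1-simplices (30): (30 of them)
  2-simplices (20): (20 of them)

giving chain groups C_0 ≅ Z^10, C_1 ≅ Z^30, C_2 ≅ Z^20.

The boundary map ∂_1: C_1 → C_0 sends each edge [p,q] (with p < q) to q − p. For instance
  ∂[4,8] = [8] − [4].
The resulting 10×30 matrix has rank 9, and its Smith normal form has invariant factors (1,1,1,1,1,1,1,1,1).

∂_2: C_2 → C_1 maps a triangle to the signed sum of its edges. For instance
  ∂[1,4,9] = [4,9] − [1,9] + [1,4],
  ∂[4,8,9] = [8,9] − [4,9] + [4,8].
The resulting 30×20 matrix has rank 20, and its Smith normal form has invariant factors (1,1,1,1,1,1,1,1,1,1,1,1,1,1,1,1,1,1,1,2).

Reading off H_k = ker ∂_k / im ∂_{k+1}:

  H_0: rank C_0 − rank ∂_1 = 10 − 9 = 1, and the invariant factors of ∂_1 are all 1, so H_0 = Z.
  H_1: rank ker ∂_1 − rank ∂_2 = (30 − 9) − 20 = 1, and ∂_2 has invariant factor 2 > 1, so H_1 = Z ⊕ Z/2Z.
  H_2: rank ker ∂_2 − rank ∂_3 = (20 − 20) − 0 = 0, and there is no ∂_3, so H_2 = 0.

Hence the Betti numbers are b_0 = 1, b_1 = 1, b_2 = 0.

b_0 = 1, b_1 = 1, b_2 = 0.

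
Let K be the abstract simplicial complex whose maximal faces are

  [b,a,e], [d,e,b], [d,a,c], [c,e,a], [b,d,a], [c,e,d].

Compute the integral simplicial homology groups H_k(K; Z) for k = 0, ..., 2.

We work with the vertex ordering a < b < c < d < e. The simplices of K, each written with vertices in increasing order, are:

  0-simplices (5): a, b, c, d, e
  1-simplices (9): ab, ac, ad, ae, bd, be, cd, ce, de
  2-simplices (6): abd, abe, acd, ace, bde, cde

giving chain groups C_0 ≅ Z^5, C_1 ≅ Z^9, C_2 ≅ Z^6.

∂_1: C_1 → C_0 is given by ∂[p,q] = [q] − [p].
The 5×9 boundary matrix has rank 4 and Smith normal form diag(1,1,1,1).

∂_2: C_2 → C_1 sends each 2-simplex [p,q,r] to [q,r] − [p,r] + [p,q]. For instance
  ∂abe = be − ae + ab,
  ∂acd = cd − ad + ac.
The 9×6 boundary matrix has rank 5 and Smith normal form diag(1,1,1,1,1).

Computing H_k = (kernel of ∂_k) / (image of ∂_{k+1}):

  H_0: rank C_0 − rank ∂_1 = 5 − 4 = 1, and the invariant factors of ∂_1 are all 1, so H_0 ≅ Z.
  H_1: rank ker ∂_1 − rank ∂_2 = (9 − 4) − 5 = 0, and the invariant factors of ∂_2 are all 1, so H_1 ≅ 0.
  H_2: rank ker ∂_2 − rank ∂_3 = (6 − 5) − 0 = 1, and there is no ∂_3, so H_2 ≅ Z.

H_0 ≅ Z,  H_1 = 0,  H_2 ≅ Z.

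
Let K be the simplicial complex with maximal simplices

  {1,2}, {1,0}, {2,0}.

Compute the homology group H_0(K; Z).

We work with the vertex ordering 0 < 1 < 2. The simplices of K, each written with vertices in increasing order, are:

  0-simplices (3): [0], [1], [2]
  1-simplices (3): [0,1], [0,2], [1,2]

Hence C_0 ≅ Z^3, C_1 ≅ Z^3.

∂_1: C_1 → C_0 maps an edge to its endpoints' difference, ∂[p,q] = q − p. For instance
  ∂[0,2] = [2] − [0].
This gives a 3×3 integer matrix of rank 2; reducing to Smith normal form yields diagonal entries (1,1).

Computing H_k = (kernel of ∂_k) / (image of ∂_{k+1}):

  H_0: rank C_0 − rank ∂_1 = 3 − 2 = 1, and the invariant factors of ∂_1 are all 1, so H_0 ≅ Z.

(K is a triangulation of the circle S^1.)

H_0 ≅ Z.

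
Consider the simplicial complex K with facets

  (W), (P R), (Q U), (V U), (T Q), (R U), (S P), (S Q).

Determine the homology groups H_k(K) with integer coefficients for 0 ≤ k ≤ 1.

We work with the vertex ordering P < Q < R < S < T < U < V < W. The simplices of K, each written with vertices in increasing order, are:

  0-simplices (8): P, Q, R, S, T, U, V, W
  1-simplices (7): PR, PS, QS, QT, QU, RU, UV

Hence C_0 ≅ Z^8, C_1 ≅ Z^7.

The boundary map ∂_1: C_1 → C_0 maps an edge to its endpoints' difference, ∂[p,q] = q − p.
The resulting 8×7 matrix has rank 6, and its Smith normal form has invariant factors (1,1,1,1,1,1).

From H_k ≅ ker(∂_k) / im(∂_{k+1}) we obtain:

  H_0: rank C_0 − rank ∂_1 = 8 − 6 = 2, and the invariant factors of ∂_1 are all 1, so H_0 ≅ Z^2.
  H_1: rank ker ∂_1 − rank ∂_2 = (7 − 6) − 0 = 1, and there is no ∂_2, so H_1 ≅ Z.

H_0 ≅ Z^2,  H_1 ≅ Z.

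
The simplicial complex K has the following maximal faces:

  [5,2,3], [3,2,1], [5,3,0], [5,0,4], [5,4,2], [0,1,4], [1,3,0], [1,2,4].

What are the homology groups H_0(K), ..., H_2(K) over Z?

H_0 = Z,  H_1 = 0,  H_2 = Z.

Order the vertices as 0 < 1 < 2 < 3 < 4 < 5. Listing each simplex with vertices in this order, K has dimension 2 with simplices:

  0-simplices (6): [0], [1], [2], [3], [4], [5]
  1-simplices (12): [0,1], [0,3], [0,4], [0,5], [1,2], [1,3], [1,4], [2,3], [2,4], [2,5], [3,5], [4,5]
  2-simplices (8): [0,1,3], [0,1,4], [0,3,5], [0,4,5], [1,2,3], [1,2,4], [2,3,5], [2,4,5]

Hence C_0 ≅ Z^6, C_1 ≅ Z^12, C_2 ≅ Z^8.

Boundary ∂_1: C_1 → C_0 maps an edge to its endpoints' difference, ∂[p,q] = q − p.
As a 6×12 matrix over Z this has rank 5, with invariant factors (1,1,1,1,1).

∂_2: C_2 → C_1 sends each 2-simplex [p,q,r] to [q,r] − [p,r] + [p,q]. For instance
  ∂[0,1,4] = [1,4] − [0,4] + [0,1],
  ∂[1,2,4] = [2,4] − [1,4] + [1,2].
As a 12×8 matrix over Z this has rank 7, with invariant factors (1,1,1,1,1,1,1).

Now H_k = ker ∂_k / im ∂_{k+1}, so:

  H_0: rank C_0 − rank ∂_1 = 6 − 5 = 1, and the invariant factors of ∂_1 are all 1, so H_0 = Z.
  H_1: rank ker ∂_1 − rank ∂_2 = (12 − 5) − 7 = 0, and the invariant factors of ∂_2 are all 1, so H_1 = 0.
  H_2: rank ker ∂_2 − rank ∂_3 = (8 − 7) − 0 = 1, and there is no ∂_3, so H_2 = Z.

As a check, the Euler characteristic is 6 − 12 + 8 = 2, which agrees with 1 − 0 + 1 = 2.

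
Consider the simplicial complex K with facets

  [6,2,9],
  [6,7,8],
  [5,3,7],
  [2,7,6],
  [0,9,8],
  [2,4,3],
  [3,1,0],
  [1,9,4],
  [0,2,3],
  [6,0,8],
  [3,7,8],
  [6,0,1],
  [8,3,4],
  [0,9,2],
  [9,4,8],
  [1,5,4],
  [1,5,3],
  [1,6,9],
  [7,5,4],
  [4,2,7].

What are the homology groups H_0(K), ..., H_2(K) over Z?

Take the total order 0 < 1 < 2 < 3 < 4 < 5 < 6 < 7 < 8 < 9 on the vertex set. Then K (dimension 2) consists of the simplices:

  0-simplices (10): [0], [1], [2], [3], [4], [5], [6], [7], [8], [9]
  1-simplices (30): (30 of them)
  2-simplices (20): (20 of them)

so the chain groups are C_0 ≅ Z^10, C_1 ≅ Z^30, C_2 ≅ Z^20.

∂_1: C_1 → C_0 maps an edge to its endpoints' difference, ∂[p,q] = q − p.
This gives a 10×30 integer matrix of rank 9; reducing to Smith normal form yields diagonal entries (1,1,1,1,1,1,1,1,1).

∂_2: C_2 → C_1 acts by ∂[p,q,r] = [q,r] − [p,r] + [p,q]. For instance
  ∂[1,3,5] = [3,5] − [1,5] + [1,3],
  ∂[0,8,9] = [8,9] − [0,9] + [0,8].
This gives a 30×20 integer matrix of rank 20; reducing to Smith normal form yields diagonal entries (1,1,1,1,1,1,1,1,1,1,1,1,1,1,1,1,1,1,1,2).

Reading off H_k = ker ∂_k / im ∂_{k+1}:

  H_0: rank C_0 − rank ∂_1 = 10 − 9 = 1, and the invariant factors of ∂_1 are all 1, so H_0 ≅ Z.
  H_1: rank ker ∂_1 − rank ∂_2 = (30 − 9) − 20 = 1, and ∂_2 has invariant factor 2 > 1, so H_1 ≅ Z ⊕ Z/2.
  H_2: rank ker ∂_2 − rank ∂_3 = (20 − 20) − 0 = 0, and there is no ∂_3, so H_2 ≅ 0.

As a check, the Euler characteristic is 10 − 30 + 20 = 0, which agrees with 1 − 1 + 0 = 0.
(K is a triangulation of the Klein bottle.)

H_0 ≅ Z,  H_1 ≅ Z ⊕ Z/2,  H_2 = 0.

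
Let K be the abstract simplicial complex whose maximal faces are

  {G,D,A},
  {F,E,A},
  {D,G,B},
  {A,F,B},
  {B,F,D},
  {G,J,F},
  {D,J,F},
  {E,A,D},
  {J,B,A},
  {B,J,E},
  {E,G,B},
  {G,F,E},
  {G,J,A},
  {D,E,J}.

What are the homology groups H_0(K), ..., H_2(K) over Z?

H_0 ≅ Z,  H_1 ≅ Z^2,  H_2 ≅ Z.

Fix the vertex order A < B < D < E < F < G < J and write every simplex with vertices in increasing order. Then dim K = 2 and the simplices of K are:

  0-simplices (7): A, B, D, E, F, G, J
  1-simplices (21): AB, AD, AE, AF, AG, AJ, BD, BE, BF, BG, BJ, DE, DF, DG, DJ, EF, EG, EJ, FG, FJ, GJ
  2-simplices (14): ABF, ABJ, ADE, ADG, AEF, AGJ, BDF, BDG, BEG, BEJ, DEJ, DFJ, EFG, FGJ

giving chain groups C_0 ≅ Z^7, C_1 ≅ Z^21, C_2 ≅ Z^14.

The boundary map ∂_1: C_1 → C_0 sends each edge [p,q] (with p < q) to q − p. For instance
  ∂BE = E − B.
This gives a 7×21 integer matrix of rank 6; reducing to Smith normal form yields diagonal entries (1,1,1,1,1,1).

The boundary map ∂_2: C_2 → C_1 sends each 2-simplex [p,q,r] to [q,r] − [p,r] + [p,q]. For instance
  ∂EFG = FG − EG + EF,
  ∂BDF = DF − BF + BD.
The 21×14 boundary matrix has rank 13 and Smith normal form diag(1,1,1,1,1,1,1,1,1,1,1,1,1).

From H_k ≅ ker(∂_k) / im(∂_{k+1}) we obtain:

  H_0: rank C_0 − rank ∂_1 = 7 − 6 = 1, and the invariant factors of ∂_1 are all 1, so H_0 ≅ Z.
  H_1: rank ker ∂_1 − rank ∂_2 = (21 − 6) − 13 = 2, and the invariant factors of ∂_2 are all 1, so H_1 ≅ Z^2.
  H_2: rank ker ∂_2 − rank ∂_3 = (14 − 13) − 0 = 1, and there is no ∂_3, so H_2 ≅ Z.

As a check, the Euler characteristic is 7 − 21 + 14 = 0, which agrees with 1 − 2 + 1 = 0.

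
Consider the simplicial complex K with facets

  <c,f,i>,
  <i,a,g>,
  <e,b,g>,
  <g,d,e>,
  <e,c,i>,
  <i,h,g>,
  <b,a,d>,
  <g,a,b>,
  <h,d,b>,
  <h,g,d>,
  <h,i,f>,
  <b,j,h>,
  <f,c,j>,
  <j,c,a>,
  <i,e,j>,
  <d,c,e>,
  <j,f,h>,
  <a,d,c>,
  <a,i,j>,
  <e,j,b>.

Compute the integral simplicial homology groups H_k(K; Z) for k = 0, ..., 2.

Fix the vertex order a < b < c < d < e < f < g < h < i < j and write every simplex with vertices in increasing order. Then dim K = 2 and the simplices of K are:

  0-simplices (10): a, b, c, d, e, f, g, h, i, j
  1-simplices (30): ab, ac, ad, ag, ai, aj, bd, be, bg, bh, bj, cd, ce, cf, ci, cj, de, dg, dh, eg, ei, ej, fh, fi, fj, gh, gi, hi, hj, ij
  2-simplices (20): abd, abg, acd, acj, agi, aij, bdh, beg, bej, bhj, cde, cei, cfi, cfj, deg, dgh, eij, fhi, fhj, ghi

so the chain groups are C_0 ≅ Z^10, C_1 ≅ Z^30, C_2 ≅ Z^20.

∂_1: C_1 → C_0 maps an edge to its endpoints' difference, ∂[p,q] = q − p. For instance
  ∂aj = j − a.
The resulting 10×30 matrix has rank 9, and its Smith normal form has invariant factors (1,1,1,1,1,1,1,1,1).

The boundary map ∂_2: C_2 → C_1 acts by ∂[p,q,r] = [q,r] − [p,r] + [p,q]. For instance
  ∂bdh = dh − bh + bd,
  ∂cfi = fi − ci + cf.
As a 30×20 matrix over Z this has rank 20, with invariant factors (1,1,1,1,1,1,1,1,1,1,1,1,1,1,1,1,1,1,1,2).

Reading off H_k = ker ∂_k / im ∂_{k+1}:

  H_0: rank C_0 − rank ∂_1 = 10 − 9 = 1, and the invariant factors of ∂_1 are all 1, so H_0 = Z.
  H_1: rank ker ∂_1 − rank ∂_2 = (30 − 9) − 20 = 1, and ∂_2 has invariant factor 2 > 1, so H_1 = Z ⊕ Z/2.
  H_2: rank ker ∂_2 − rank ∂_3 = (20 − 20) − 0 = 0, and there is no ∂_3, so H_2 = 0.

H_0 = Z,  H_1 = Z ⊕ Z/2,  H_2 = 0.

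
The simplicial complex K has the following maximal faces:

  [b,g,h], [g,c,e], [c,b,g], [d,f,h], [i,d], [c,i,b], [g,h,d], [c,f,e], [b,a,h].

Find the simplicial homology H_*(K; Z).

H_0 ≅ Z,  H_1 ≅ Z^2,  H_2 = 0.

Order the vertices as a < b < c < d < e < f < g < h < i. Listing each simplex with vertices in this order, K has dimension 2 with simplices:

  0-simplices (9): a, b, c, d, e, f, g, h, i
  1-simplices (18): ab, ah, bc, bg, bh, bi, ce, cf, cg, ci, df, dg, dh, di, ef, eg, fh, gh
  2-simplices (8): abh, bcg, bci, bgh, cef, ceg, dfh, dgh

giving chain groups C_0 ≅ Z^9, C_1 ≅ Z^18, C_2 ≅ Z^8.

∂_1: C_1 → C_0 sends each edge [p,q] (with p < q) to q − p.
The 9×18 boundary matrix has rank 8 and Smith normal form diag(1,1,1,1,1,1,1,1).

∂_2: C_2 → C_1 sends each 2-simplex [p,q,r] to [q,r] − [p,r] + [p,q]. For instance
  ∂ceg = eg − cg + ce,
  ∂dgh = gh − dh + dg.
The resulting 18×8 matrix has rank 8, and its Smith normal form has invariant factors (1,1,1,1,1,1,1,1).

From H_k ≅ ker(∂_k) / im(∂_{k+1}) we obtain:

  H_0: rank C_0 − rank ∂_1 = 9 − 8 = 1, and the invariant factors of ∂_1 are all 1, so H_0 = Z.
  H_1: rank ker ∂_1 − rank ∂_2 = (18 − 8) − 8 = 2, and the invariant factors of ∂_2 are all 1, so H_1 = Z^2.
  H_2: rank ker ∂_2 − rank ∂_3 = (8 − 8) − 0 = 0, and there is no ∂_3, so H_2 = 0.

As a check, the Euler characteristic is 9 − 18 + 8 = -1, which agrees with 1 − 2 + 0 = -1.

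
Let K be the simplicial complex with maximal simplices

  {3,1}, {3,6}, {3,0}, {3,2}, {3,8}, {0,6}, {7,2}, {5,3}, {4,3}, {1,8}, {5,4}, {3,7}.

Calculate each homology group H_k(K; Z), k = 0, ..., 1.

We work with the vertex ordering 0 < 1 < 2 < 3 < 4 < 5 < 6 < 7 < 8. The simplices of K, each written with vertices in increasing order, are:

  0-simplices (9): [0], [1], [2], [3], [4], [5], [6], [7], [8]
  1-simplices (12): [0,3], [0,6], [1,3], [1,8], [2,3], [2,7], [3,4], [3,5], [3,6], [3,7], [3,8], [4,5]

so the chain groups are C_0 ≅ Z^9, C_1 ≅ Z^12.

Boundary ∂_1: C_1 → C_0 maps an edge to its endpoints' difference, ∂[p,q] = q − p.
The resulting 9×12 matrix has rank 8, and its Smith normal form has invariant factors (1,1,1,1,1,1,1,1).

Computing H_k = (kernel of ∂_k) / (image of ∂_{k+1}):

  H_0: rank C_0 − rank ∂_1 = 9 − 8 = 1, and the invariant factors of ∂_1 are all 1, so H_0 = Z.
  H_1: rank ker ∂_1 − rank ∂_2 = (12 − 8) − 0 = 4, and there is no ∂_2, so H_1 = Z^4.

As a check, the Euler characteristic is 9 − 12 = -3, which agrees with 1 − 4 = -3.

H_0 = Z,  H_1 = Z^4.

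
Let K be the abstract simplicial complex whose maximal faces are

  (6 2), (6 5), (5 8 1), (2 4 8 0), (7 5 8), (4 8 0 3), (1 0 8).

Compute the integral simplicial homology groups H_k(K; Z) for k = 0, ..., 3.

H_0 = Z,  H_1 = Z,  H_2 = 0,  H_3 = 0.

K has 9 vertices, 17 edges, 10 triangles, 2 3-simplices.
rank ∂_0 = 0, rank ∂_1 = 8 ⇒ b_0 = 9 − 0 − 8 = 1; all invariant factors of ∂_1 are 1 so no torsion. So H_0 = Z.
rank ∂_1 = 8, rank ∂_2 = 8 ⇒ b_1 = 17 − 8 − 8 = 1; all invariant factors of ∂_2 are 1 so no torsion. So H_1 = Z.
rank ∂_2 = 8, rank ∂_3 = 2 ⇒ b_2 = 10 − 8 − 2 = 0; all invariant factors of ∂_3 are 1 so no torsion. So H_2 = 0.
rank ∂_3 = 2, rank ∂_4 = 0 ⇒ b_3 = 2 − 2 − 0 = 0. So H_3 = 0.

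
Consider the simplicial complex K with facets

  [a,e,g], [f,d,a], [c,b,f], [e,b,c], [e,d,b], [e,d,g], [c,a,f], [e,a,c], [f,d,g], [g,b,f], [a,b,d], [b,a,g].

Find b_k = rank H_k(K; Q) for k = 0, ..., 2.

K has 7 vertices, 18 edges, 12 triangles.
rank ∂_0 = 0, rank ∂_1 = 6 ⇒ b_0 = 7 − 0 − 6 = 1; all invariant factors of ∂_1 are 1 so no torsion. So H_0 = Z.
rank ∂_1 = 6, rank ∂_2 = 12 ⇒ b_1 = 18 − 6 − 12 = 0; ∂_2 has invariant factor(s) [2] giving torsion. So H_1 = Z/2Z.
rank ∂_2 = 12, rank ∂_3 = 0 ⇒ b_2 = 12 − 12 − 0 = 0. So H_2 = 0.

b_0 = 1, b_1 = 0, b_2 = 0.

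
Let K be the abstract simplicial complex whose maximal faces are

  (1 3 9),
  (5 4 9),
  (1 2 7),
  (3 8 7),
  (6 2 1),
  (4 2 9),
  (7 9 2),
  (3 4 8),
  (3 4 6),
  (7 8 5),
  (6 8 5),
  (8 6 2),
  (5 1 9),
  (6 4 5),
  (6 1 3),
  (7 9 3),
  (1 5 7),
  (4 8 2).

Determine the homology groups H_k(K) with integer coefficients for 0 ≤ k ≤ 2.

Take the total order 1 < 2 < 3 < 4 < 5 < 6 < 7 < 8 < 9 on the vertex set. Then K (dimension 2) consists of the simplices:

  0-simplices (9): [1], [2], [3], [4], [5], [6], [7], [8], [9]
  1-simplices (27): (27 of them)
  2-simplices (18): [1,2,6], [1,2,7], [1,3,6], [1,3,9], [1,5,7], [1,5,9], [2,4,8], [2,4,9], [2,6,8], [2,7,9], [3,4,6], [3,4,8], [3,7,8], [3,7,9], [4,5,6], [4,5,9], [5,6,8], [5,7,8]

Hence C_0 ≅ Z^9, C_1 ≅ Z^27, C_2 ≅ Z^18.

∂_1: C_1 → C_0 sends each edge [p,q] (with p < q) to q − p. For instance
  ∂[6,8] = [8] − [6].
This gives a 9×27 integer matrix of rank 8; reducing to Smith normal form yields diagonal entries (1,1,1,1,1,1,1,1).

Boundary ∂_2: C_2 → C_1 maps a triangle to the signed sum of its edges. For instance
  ∂[2,4,8] = [4,8] − [2,8] + [2,4],
  ∂[1,2,6] = [2,6] − [1,6] + [1,2].
This gives a 27×18 integer matrix of rank 18; reducing to Smith normal form yields diagonal entries (1,1,1,1,1,1,1,1,1,1,1,1,1,1,1,1,1,2).

Computing H_k = (kernel of ∂_k) / (image of ∂_{k+1}):

  H_0: rank C_0 − rank ∂_1 = 9 − 8 = 1, and the invariant factors of ∂_1 are all 1, so H_0 ≅ Z.
  H_1: rank ker ∂_1 − rank ∂_2 = (27 − 8) − 18 = 1, and ∂_2 has invariant factor 2 > 1, so H_1 ≅ Z × Z/2.
  H_2: rank ker ∂_2 − rank ∂_3 = (18 − 18) − 0 = 0, and there is no ∂_3, so H_2 ≅ 0.

(K is a triangulation of the Klein bottle.)

H_0 = Z,  H_1 = Z × Z/2,  H_2 = 0.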